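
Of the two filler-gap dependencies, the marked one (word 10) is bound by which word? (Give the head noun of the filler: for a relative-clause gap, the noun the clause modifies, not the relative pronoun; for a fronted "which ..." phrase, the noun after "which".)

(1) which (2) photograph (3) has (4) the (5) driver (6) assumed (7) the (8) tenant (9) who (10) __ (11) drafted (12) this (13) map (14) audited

The marked gap is inside the relative clause, the subject of "drafted".
Its filler is the head noun "tenant" (via "who"), at word 8.
(The other dependency links word 2 to a gap after word 14.)

8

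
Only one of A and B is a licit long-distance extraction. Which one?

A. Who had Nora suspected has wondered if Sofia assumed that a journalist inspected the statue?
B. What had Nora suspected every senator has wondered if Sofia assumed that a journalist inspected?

In B, the wh-phrase is extracted from inside a wh-island (introduced by "if"), which blocks movement.
In A, the extraction path crosses only that-complement boundaries, which are transparent.
So A is grammatical.

A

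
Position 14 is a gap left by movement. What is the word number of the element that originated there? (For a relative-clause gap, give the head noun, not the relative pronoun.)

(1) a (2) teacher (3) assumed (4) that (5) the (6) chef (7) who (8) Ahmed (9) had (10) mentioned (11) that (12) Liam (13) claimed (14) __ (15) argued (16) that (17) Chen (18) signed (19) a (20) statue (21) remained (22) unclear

6

The gap at 14 is the subject of "argued", inside a relative clause.
The relative pronoun is "who" (word 7); it is bound by the head noun immediately before it.
Its filler is the head noun "chef", at word 6.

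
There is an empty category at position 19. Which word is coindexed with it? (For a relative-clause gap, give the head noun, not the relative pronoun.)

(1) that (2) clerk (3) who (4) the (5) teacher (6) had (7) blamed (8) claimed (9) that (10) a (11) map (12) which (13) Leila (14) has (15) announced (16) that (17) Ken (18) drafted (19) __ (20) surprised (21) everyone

The gap at 19 is the object of "drafted", inside a relative clause.
The relative pronoun is "which" (word 12); it is bound by the head noun immediately before it.
Its filler is the head noun "map", at word 11.

11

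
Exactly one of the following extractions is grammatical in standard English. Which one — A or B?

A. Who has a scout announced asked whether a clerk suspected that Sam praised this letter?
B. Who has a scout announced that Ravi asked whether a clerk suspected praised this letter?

A

In B, the wh-phrase is extracted from inside a wh-island (introduced by "whether"), which blocks movement.
In A, the extraction path crosses only that-complement boundaries, which are transparent.
So A is grammatical.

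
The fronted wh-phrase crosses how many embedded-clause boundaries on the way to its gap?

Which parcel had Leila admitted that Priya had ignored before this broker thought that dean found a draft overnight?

"which parcel" is extracted from the object of "ignored".
Boundaries crossed, outermost first: [that] — 1 in total.

1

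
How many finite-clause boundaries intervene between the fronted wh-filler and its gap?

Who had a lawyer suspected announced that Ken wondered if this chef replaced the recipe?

1

"who" is extracted from the subject of "announced".
Boundaries crossed, outermost first: [Ø] — 1 in total.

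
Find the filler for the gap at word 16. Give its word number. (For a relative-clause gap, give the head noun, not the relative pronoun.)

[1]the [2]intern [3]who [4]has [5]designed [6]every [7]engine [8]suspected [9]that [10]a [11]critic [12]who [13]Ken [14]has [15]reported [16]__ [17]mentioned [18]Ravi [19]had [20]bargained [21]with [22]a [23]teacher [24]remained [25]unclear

The gap at 16 is the subject of "mentioned", inside a relative clause.
The relative pronoun is "who" (word 12); it is bound by the head noun immediately before it.
Its filler is the head noun "critic", at word 11.

11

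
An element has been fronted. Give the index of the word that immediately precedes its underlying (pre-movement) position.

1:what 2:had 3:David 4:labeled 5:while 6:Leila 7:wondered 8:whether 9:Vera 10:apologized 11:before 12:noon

The displaced element is "what" (word 1).
It functions as the direct object of "labeled", so the gap sits immediately after word 4 ("labeled").
Base order: David had labeled what while Leila wondered whether Vera apologized before noon.

4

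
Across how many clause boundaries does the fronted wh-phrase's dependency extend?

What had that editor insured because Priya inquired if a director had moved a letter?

0

"what" originates inside the matrix clause — no clause boundary is crossed.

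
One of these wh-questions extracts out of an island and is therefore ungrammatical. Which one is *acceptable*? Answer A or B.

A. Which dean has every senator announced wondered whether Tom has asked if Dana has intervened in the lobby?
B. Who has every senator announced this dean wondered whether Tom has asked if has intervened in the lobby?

In B, the wh-phrase is extracted from inside a wh-island (introduced by "whether"), which blocks movement.
In A, the extraction path crosses only that-complement boundaries, which are transparent.
So A is grammatical.

A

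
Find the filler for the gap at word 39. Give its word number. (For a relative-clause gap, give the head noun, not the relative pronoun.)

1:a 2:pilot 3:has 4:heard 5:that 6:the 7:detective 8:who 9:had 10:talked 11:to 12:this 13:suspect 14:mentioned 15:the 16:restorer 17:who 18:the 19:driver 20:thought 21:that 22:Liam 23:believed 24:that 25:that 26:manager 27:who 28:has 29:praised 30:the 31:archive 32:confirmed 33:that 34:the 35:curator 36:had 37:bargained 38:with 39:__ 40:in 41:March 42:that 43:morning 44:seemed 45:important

The gap at 39 is the prepositional object of "bargained", inside a relative clause.
The relative pronoun is "who" (word 17); it is bound by the head noun immediately before it.
Its filler is the head noun "restorer", at word 16.

16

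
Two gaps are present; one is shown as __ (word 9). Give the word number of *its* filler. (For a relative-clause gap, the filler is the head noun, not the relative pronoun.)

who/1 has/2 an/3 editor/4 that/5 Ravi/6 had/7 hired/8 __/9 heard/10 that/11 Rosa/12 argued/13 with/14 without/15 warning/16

The marked gap is inside the relative clause, the direct object of "hired".
Its filler is the head noun "editor" (via "that"), at word 4.
(The other dependency links word 1 to a gap after word 14.)

4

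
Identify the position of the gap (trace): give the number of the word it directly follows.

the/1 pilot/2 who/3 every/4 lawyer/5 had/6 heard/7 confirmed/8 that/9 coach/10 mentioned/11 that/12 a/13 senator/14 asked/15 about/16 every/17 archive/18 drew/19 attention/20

7

The displaced element is "the pilot" (word 2).
It is linked across 1 clause boundary (Ø).
It functions as the subject of "confirmed", so the gap sits immediately after word 7 ("heard").
Base order: Every lawyer had heard the pilot confirmed that coach mentioned that a senator asked about every archive.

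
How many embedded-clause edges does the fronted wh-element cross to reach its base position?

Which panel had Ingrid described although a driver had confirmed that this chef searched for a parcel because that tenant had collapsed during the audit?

"which panel" originates inside the matrix clause — no clause boundary is crossed.

0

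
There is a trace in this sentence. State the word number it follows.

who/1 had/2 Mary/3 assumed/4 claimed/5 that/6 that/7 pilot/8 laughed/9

The displaced element is "who" (word 1).
It is linked across 1 clause boundary (Ø).
It functions as the subject of "claimed", so the gap sits immediately after word 4 ("assumed").
Base order: Mary had assumed that who claimed that that pilot laughed.

4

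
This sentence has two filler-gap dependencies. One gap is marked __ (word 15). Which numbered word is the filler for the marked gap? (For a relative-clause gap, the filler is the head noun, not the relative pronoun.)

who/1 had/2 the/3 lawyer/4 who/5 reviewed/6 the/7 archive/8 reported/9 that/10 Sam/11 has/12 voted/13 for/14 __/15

1

The marked gap is the object of the preposition "for" of "voted".
Its filler is the fronted wh-phrase "who", at word 1.
(The other dependency links word 4 to a gap after word 5.)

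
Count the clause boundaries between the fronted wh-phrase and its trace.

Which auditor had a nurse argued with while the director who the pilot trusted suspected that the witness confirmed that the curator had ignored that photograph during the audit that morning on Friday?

"which auditor" originates inside the matrix clause — no clause boundary is crossed.

0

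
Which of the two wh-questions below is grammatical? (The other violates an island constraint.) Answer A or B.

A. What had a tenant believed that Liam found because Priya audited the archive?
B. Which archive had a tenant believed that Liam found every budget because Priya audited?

A

In B, the wh-phrase is extracted from inside an adjunct island (introduced by "because"), which blocks movement.
In A, the extraction path crosses only that-complement boundaries, which are transparent.
So A is grammatical.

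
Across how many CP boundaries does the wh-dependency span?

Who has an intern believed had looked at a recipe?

"who" is extracted from the subject of "looked".
Boundaries crossed, outermost first: [Ø] — 1 in total.

1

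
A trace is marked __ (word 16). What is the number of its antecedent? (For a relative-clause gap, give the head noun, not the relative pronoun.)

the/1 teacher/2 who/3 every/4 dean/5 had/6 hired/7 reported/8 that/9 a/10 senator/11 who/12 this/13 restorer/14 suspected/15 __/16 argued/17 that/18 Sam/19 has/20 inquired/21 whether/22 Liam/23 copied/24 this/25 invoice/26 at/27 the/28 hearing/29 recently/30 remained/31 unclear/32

The gap at 16 is the subject of "argued", inside a relative clause.
The relative pronoun is "who" (word 12); it is bound by the head noun immediately before it.
Its filler is the head noun "senator", at word 11.

11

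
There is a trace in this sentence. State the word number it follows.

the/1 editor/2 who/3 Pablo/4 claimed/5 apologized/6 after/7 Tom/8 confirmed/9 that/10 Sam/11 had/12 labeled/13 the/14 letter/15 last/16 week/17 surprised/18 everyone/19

5

The displaced element is "the editor" (word 2).
It is linked across 1 clause boundary (Ø).
It functions as the subject of "apologized", so the gap sits immediately after word 5 ("claimed").
Base order: Pablo claimed the editor apologized after Tom confirmed that Sam had labeled the letter last week.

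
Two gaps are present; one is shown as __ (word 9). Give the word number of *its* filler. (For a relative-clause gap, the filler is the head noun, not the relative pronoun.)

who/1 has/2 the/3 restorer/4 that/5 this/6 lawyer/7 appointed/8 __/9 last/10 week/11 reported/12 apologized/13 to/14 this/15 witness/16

4

The marked gap is inside the relative clause, the direct object of "appointed".
Its filler is the head noun "restorer" (via "that"), at word 4.
(The other dependency links word 1 to a gap after word 12.)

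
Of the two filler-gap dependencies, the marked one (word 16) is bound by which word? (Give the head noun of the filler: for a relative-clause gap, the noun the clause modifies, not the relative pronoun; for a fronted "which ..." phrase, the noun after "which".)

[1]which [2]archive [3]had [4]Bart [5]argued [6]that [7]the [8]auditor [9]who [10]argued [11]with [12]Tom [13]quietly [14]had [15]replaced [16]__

The marked gap is the direct object of "replaced".
Its filler is the fronted wh-phrase "which archive", at word 2.
(The other dependency links word 8 to a gap after word 9.)

2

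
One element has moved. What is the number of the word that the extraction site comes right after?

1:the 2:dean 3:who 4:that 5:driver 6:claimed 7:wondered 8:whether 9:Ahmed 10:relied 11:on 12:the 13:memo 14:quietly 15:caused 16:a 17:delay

6

The displaced element is "the dean" (word 2).
It is linked across 1 clause boundary (Ø).
It functions as the subject of "wondered", so the gap sits immediately after word 6 ("claimed").
Base order: That driver claimed that the dean wondered whether Ahmed relied on the memo quietly.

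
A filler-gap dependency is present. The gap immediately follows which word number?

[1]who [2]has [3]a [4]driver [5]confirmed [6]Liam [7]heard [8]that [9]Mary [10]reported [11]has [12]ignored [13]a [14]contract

The displaced element is "who" (word 1).
It is linked across 3 clause boundaries (Ø → that → Ø).
It functions as the subject of "ignored", so the gap sits immediately after word 10 ("reported").
Base order: A driver has confirmed Liam heard that Mary reported that who has ignored a contract.

10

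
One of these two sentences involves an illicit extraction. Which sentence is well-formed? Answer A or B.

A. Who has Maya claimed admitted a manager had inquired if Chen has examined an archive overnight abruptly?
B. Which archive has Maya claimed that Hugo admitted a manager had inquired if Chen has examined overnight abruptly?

A

In B, the wh-phrase is extracted from inside a wh-island (introduced by "if"), which blocks movement.
In A, the extraction path crosses only that-complement boundaries, which are transparent.
So A is grammatical.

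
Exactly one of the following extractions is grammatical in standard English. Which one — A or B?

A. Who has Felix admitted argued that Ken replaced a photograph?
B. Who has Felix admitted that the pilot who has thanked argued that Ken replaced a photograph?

A

In B, the wh-phrase is extracted from inside a complex-NP island (relative clause) (introduced by "who"), which blocks movement.
In A, the extraction path crosses only that-complement boundaries, which are transparent.
So A is grammatical.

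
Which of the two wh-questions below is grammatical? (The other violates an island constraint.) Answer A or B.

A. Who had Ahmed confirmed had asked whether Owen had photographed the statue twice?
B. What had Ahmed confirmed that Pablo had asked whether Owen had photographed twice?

In B, the wh-phrase is extracted from inside a wh-island (introduced by "whether"), which blocks movement.
In A, the extraction path crosses only that-complement boundaries, which are transparent.
So A is grammatical.

A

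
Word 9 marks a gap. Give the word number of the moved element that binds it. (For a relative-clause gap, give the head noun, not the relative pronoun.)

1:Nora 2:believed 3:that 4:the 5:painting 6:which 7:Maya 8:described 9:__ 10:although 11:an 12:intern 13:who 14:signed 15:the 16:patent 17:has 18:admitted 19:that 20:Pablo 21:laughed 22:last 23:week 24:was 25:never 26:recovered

5

The gap at 9 is the object of "described", inside a relative clause.
The relative pronoun is "which" (word 6); it is bound by the head noun immediately before it.
Its filler is the head noun "painting", at word 5.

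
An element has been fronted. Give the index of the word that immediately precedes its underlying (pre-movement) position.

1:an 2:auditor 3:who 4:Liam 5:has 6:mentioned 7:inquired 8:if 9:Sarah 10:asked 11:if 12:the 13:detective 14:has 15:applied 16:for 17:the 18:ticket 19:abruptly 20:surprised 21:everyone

6

The displaced element is "an auditor" (word 2).
It is linked across 1 clause boundary (Ø).
It functions as the subject of "inquired", so the gap sits immediately after word 6 ("mentioned").
Base order: Liam has mentioned an auditor inquired if Sarah asked if the detective has applied for the ticket abruptly.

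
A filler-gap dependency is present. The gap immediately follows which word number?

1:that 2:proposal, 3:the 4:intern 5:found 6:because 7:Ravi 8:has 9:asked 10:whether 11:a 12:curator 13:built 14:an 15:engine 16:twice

5

The displaced element is "that proposal" (word 2).
It functions as the direct object of "found", so the gap sits immediately after word 5 ("found").
Base order: The intern found that proposal because Ravi has asked whether a curator built an engine twice.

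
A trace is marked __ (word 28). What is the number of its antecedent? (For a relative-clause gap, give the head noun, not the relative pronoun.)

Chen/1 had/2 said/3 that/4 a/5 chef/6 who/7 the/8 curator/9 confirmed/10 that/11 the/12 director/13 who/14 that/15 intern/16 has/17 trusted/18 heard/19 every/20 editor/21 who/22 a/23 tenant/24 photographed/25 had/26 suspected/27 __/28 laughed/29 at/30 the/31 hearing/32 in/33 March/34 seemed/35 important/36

6

The gap at 28 is the subject of "laughed", inside a relative clause.
The relative pronoun is "who" (word 7); it is bound by the head noun immediately before it.
Its filler is the head noun "chef", at word 6.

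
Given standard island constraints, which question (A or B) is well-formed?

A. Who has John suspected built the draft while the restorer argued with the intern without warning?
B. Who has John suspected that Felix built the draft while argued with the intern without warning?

A

In B, the wh-phrase is extracted from inside an adjunct island (introduced by "while"), which blocks movement.
In A, the extraction path crosses only that-complement boundaries, which are transparent.
So A is grammatical.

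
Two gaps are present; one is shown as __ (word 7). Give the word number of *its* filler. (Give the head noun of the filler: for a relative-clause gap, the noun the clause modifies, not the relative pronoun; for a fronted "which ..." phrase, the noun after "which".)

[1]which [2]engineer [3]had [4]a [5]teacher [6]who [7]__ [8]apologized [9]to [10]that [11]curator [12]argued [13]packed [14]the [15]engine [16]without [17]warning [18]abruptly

The marked gap is inside the relative clause, the subject of "apologized".
Its filler is the head noun "teacher" (via "who"), at word 5.
(The other dependency links word 2 to a gap after word 12.)

5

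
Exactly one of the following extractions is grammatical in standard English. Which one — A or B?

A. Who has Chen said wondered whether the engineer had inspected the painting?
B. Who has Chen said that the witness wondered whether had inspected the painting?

A

In B, the wh-phrase is extracted from inside a wh-island (introduced by "whether"), which blocks movement.
In A, the extraction path crosses only that-complement boundaries, which are transparent.
So A is grammatical.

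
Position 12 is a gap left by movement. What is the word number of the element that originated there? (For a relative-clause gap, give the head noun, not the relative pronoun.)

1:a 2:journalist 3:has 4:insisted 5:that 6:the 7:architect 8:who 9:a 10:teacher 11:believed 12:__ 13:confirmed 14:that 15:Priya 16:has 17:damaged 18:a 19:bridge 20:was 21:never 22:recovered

7

The gap at 12 is the subject of "confirmed", inside a relative clause.
The relative pronoun is "who" (word 8); it is bound by the head noun immediately before it.
Its filler is the head noun "architect", at word 7.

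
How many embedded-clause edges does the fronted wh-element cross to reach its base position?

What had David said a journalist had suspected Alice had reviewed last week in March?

"what" is extracted from the object of "reviewed".
Boundaries crossed, outermost first: [Ø], [Ø] — 2 in total.

2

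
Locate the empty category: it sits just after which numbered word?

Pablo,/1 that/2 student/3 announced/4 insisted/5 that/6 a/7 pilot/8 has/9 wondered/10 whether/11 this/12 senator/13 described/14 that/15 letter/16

4

The displaced element is "Pablo" (word 1).
It is linked across 1 clause boundary (Ø).
It functions as the subject of "insisted", so the gap sits immediately after word 4 ("announced").
Base order: That student announced Pablo insisted that a pilot has wondered whether this senator described that letter.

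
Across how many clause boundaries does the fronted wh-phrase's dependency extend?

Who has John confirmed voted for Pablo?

1

"who" is extracted from the subject of "voted".
Boundaries crossed, outermost first: [Ø] — 1 in total.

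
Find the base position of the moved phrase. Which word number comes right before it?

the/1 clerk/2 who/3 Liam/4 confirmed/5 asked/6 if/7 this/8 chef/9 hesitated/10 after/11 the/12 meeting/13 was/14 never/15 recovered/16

The displaced element is "the clerk" (word 2).
It is linked across 1 clause boundary (Ø).
It functions as the subject of "asked", so the gap sits immediately after word 5 ("confirmed").
Base order: Liam confirmed that the clerk asked if this chef hesitated after the meeting.

5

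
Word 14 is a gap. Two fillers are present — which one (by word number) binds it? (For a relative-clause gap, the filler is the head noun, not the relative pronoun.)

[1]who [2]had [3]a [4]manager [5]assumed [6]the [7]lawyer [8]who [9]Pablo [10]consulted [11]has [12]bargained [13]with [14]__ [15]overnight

1

The marked gap is the object of the preposition "with" of "bargained".
Its filler is the fronted wh-phrase "who", at word 1.
(The other dependency links word 7 to a gap after word 10.)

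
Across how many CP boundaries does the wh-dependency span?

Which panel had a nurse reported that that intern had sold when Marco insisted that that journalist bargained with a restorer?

"which panel" is extracted from the object of "sold".
Boundaries crossed, outermost first: [that] — 1 in total.

1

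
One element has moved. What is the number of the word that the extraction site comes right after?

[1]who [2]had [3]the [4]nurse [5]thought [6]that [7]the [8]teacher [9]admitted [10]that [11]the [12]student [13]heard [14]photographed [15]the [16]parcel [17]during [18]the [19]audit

The displaced element is "who" (word 1).
It is linked across 3 clause boundaries (that → that → Ø).
It functions as the subject of "photographed", so the gap sits immediately after word 13 ("heard").
Base order: The nurse had thought that the teacher admitted that the student heard that who photographed the parcel during the audit.

13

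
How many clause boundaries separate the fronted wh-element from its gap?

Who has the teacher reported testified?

1

"who" is extracted from the subject of "testified".
Boundaries crossed, outermost first: [Ø] — 1 in total.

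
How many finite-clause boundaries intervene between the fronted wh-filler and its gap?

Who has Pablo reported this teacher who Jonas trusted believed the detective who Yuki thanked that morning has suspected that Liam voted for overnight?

"who" is extracted from the PP object of "voted".
Boundaries crossed, outermost first: [Ø], [Ø], [that] — 3 in total.

3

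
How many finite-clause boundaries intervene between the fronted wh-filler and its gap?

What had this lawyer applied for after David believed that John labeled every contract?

0

"what" originates inside the matrix clause — no clause boundary is crossed.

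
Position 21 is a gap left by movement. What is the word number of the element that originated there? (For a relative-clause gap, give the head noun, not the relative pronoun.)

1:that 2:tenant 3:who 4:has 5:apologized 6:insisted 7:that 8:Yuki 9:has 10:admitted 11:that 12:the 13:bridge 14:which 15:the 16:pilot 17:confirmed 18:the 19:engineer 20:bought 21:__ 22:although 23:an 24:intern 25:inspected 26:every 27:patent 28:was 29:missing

The gap at 21 is the object of "bought", inside a relative clause.
The relative pronoun is "which" (word 14); it is bound by the head noun immediately before it.
Its filler is the head noun "bridge", at word 13.

13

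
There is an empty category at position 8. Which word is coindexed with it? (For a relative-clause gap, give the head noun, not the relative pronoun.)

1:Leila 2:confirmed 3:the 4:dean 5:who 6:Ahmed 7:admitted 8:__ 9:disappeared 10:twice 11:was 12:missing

4

The gap at 8 is the subject of "disappeared", inside a relative clause.
The relative pronoun is "who" (word 5); it is bound by the head noun immediately before it.
Its filler is the head noun "dean", at word 4.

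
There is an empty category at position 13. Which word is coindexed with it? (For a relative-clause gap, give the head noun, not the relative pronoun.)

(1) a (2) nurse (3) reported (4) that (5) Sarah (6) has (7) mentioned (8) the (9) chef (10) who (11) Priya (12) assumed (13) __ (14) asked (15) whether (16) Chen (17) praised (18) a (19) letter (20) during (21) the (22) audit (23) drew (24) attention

9

The gap at 13 is the subject of "asked", inside a relative clause.
The relative pronoun is "who" (word 10); it is bound by the head noun immediately before it.
Its filler is the head noun "chef", at word 9.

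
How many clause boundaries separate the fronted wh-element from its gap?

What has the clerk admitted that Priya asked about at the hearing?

"what" is extracted from the PP object of "asked".
Boundaries crossed, outermost first: [that] — 1 in total.

1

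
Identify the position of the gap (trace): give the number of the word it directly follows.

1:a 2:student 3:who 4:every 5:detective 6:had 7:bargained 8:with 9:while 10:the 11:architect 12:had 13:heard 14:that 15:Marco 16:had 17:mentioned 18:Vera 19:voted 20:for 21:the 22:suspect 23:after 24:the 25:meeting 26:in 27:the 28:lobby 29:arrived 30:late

The displaced element is "a student" (word 2).
It functions as the object of the preposition "with" of "bargained", so the gap sits immediately after word 8 ("with").
Base order: Every detective had bargained with a student while the architect had heard that Marco had mentioned Vera voted for the suspect after the meeting in the lobby.

8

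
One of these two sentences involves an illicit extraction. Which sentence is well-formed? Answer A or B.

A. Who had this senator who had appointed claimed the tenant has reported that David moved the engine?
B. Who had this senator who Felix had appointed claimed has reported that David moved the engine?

B

In A, the wh-phrase is extracted from inside a complex-NP island (relative clause) (introduced by "who"), which blocks movement.
In B, the extraction path crosses only that-complement boundaries, which are transparent.
So B is grammatical.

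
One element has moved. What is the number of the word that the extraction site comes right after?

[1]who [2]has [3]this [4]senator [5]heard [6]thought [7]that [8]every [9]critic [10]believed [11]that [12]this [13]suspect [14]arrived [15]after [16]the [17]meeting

5

The displaced element is "who" (word 1).
It is linked across 1 clause boundary (Ø).
It functions as the subject of "thought", so the gap sits immediately after word 5 ("heard").
Base order: This senator has heard that who thought that every critic believed that this suspect arrived after the meeting.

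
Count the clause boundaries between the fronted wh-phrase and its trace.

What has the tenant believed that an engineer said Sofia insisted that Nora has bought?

"what" is extracted from the object of "bought".
Boundaries crossed, outermost first: [that], [Ø], [that] — 3 in total.

3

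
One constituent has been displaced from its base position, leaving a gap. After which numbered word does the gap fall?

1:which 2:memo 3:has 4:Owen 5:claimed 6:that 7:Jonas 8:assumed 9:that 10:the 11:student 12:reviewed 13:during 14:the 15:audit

12

The displaced element is "which memo" (word 2).
It is linked across 2 clause boundaries (that → that).
It functions as the direct object of "reviewed", so the gap sits immediately after word 12 ("reviewed").
Base order: Owen has claimed that Jonas assumed that the student reviewed which memo during the audit.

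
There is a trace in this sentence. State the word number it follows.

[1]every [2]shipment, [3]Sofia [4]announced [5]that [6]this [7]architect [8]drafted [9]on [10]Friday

The displaced element is "every shipment" (word 2).
It is linked across 1 clause boundary (that).
It functions as the direct object of "drafted", so the gap sits immediately after word 8 ("drafted").
Base order: Sofia announced that this architect drafted every shipment on Friday.

8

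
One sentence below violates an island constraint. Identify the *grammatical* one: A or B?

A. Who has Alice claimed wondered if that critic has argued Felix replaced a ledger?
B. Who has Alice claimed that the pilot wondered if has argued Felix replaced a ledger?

A

In B, the wh-phrase is extracted from inside a wh-island (introduced by "if"), which blocks movement.
In A, the extraction path crosses only that-complement boundaries, which are transparent.
So A is grammatical.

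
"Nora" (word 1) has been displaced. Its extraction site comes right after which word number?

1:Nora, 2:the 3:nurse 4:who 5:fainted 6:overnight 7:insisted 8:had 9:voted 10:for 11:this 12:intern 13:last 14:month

7

The displaced element is "Nora" (word 1).
It is linked across 1 clause boundary (Ø).
It functions as the subject of "voted", so the gap sits immediately after word 7 ("insisted").
Base order: The nurse who fainted overnight insisted that Nora had voted for this intern last month.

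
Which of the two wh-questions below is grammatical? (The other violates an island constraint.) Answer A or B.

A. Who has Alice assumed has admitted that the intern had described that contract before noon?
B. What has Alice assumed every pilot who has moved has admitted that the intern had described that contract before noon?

In B, the wh-phrase is extracted from inside a complex-NP island (relative clause) (introduced by "who"), which blocks movement.
In A, the extraction path crosses only that-complement boundaries, which are transparent.
So A is grammatical.

A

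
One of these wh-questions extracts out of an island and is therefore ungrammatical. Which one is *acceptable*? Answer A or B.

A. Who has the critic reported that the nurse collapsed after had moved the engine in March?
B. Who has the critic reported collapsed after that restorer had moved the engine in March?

B

In A, the wh-phrase is extracted from inside an adjunct island (introduced by "after"), which blocks movement.
In B, the extraction path crosses only that-complement boundaries, which are transparent.
So B is grammatical.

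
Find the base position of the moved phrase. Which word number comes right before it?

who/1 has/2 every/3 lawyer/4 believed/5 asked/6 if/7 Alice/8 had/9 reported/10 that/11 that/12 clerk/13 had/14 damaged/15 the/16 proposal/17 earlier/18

5

The displaced element is "who" (word 1).
It is linked across 1 clause boundary (Ø).
It functions as the subject of "asked", so the gap sits immediately after word 5 ("believed").
Base order: Every lawyer has believed that who asked if Alice had reported that that clerk had damaged the proposal earlier.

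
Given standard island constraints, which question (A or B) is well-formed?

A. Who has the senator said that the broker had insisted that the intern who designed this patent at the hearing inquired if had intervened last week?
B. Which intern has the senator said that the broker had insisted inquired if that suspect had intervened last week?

In A, the wh-phrase is extracted from inside a wh-island (introduced by "if"), which blocks movement.
In B, the extraction path crosses only that-complement boundaries, which are transparent.
So B is grammatical.

B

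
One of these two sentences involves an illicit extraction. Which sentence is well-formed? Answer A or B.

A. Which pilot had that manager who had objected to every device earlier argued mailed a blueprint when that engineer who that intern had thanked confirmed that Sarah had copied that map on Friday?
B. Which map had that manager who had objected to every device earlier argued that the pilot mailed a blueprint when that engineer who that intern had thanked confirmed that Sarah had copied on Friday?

A

In B, the wh-phrase is extracted from inside an adjunct island (introduced by "when"), which blocks movement.
In A, the extraction path crosses only that-complement boundaries, which are transparent.
So A is grammatical.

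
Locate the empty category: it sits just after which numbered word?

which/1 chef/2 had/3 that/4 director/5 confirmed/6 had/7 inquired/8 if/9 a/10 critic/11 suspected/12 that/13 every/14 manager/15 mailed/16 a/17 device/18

The displaced element is "which chef" (word 2).
It is linked across 1 clause boundary (Ø).
It functions as the subject of "inquired", so the gap sits immediately after word 6 ("confirmed").
Base order: That director had confirmed which chef had inquired if a critic suspected that every manager mailed a device.

6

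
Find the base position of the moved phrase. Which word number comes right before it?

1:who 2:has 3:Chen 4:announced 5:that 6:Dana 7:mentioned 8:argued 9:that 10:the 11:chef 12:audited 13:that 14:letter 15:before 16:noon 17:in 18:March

The displaced element is "who" (word 1).
It is linked across 2 clause boundaries (that → Ø).
It functions as the subject of "argued", so the gap sits immediately after word 7 ("mentioned").
Base order: Chen has announced that Dana mentioned that who argued that the chef audited that letter before noon in March.

7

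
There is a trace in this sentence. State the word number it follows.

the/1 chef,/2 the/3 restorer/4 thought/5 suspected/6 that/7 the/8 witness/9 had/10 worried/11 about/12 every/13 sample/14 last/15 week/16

5

The displaced element is "the chef" (word 2).
It is linked across 1 clause boundary (Ø).
It functions as the subject of "suspected", so the gap sits immediately after word 5 ("thought").
Base order: The restorer thought that the chef suspected that the witness had worried about every sample last week.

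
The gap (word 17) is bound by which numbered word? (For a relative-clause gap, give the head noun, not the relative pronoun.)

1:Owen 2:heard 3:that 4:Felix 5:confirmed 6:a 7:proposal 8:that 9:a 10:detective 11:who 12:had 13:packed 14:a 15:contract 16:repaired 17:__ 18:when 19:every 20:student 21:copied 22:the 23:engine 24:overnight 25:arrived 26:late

7

The gap at 17 is the object of "repaired", inside a relative clause.
The relative pronoun is "that" (word 8); it is bound by the head noun immediately before it.
Its filler is the head noun "proposal", at word 7.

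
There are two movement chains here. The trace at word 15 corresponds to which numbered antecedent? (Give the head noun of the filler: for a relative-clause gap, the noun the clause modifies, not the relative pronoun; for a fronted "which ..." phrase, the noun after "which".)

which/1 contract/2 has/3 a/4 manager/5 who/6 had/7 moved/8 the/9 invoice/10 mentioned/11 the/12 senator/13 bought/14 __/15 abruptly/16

The marked gap is the direct object of "bought".
Its filler is the fronted wh-phrase "which contract", at word 2.
(The other dependency links word 5 to a gap after word 6.)

2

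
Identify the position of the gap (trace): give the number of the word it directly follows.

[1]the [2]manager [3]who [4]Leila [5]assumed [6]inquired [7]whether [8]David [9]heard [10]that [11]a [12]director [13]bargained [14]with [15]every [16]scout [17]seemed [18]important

5

The displaced element is "the manager" (word 2).
It is linked across 1 clause boundary (Ø).
It functions as the subject of "inquired", so the gap sits immediately after word 5 ("assumed").
Base order: Leila assumed that the manager inquired whether David heard that a director bargained with every scout.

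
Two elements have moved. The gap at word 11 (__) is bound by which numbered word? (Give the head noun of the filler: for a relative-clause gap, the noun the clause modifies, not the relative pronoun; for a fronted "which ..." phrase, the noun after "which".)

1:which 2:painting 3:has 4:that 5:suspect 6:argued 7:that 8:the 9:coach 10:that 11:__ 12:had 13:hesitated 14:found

The marked gap is inside the relative clause, the subject of "hesitated".
Its filler is the head noun "coach" (via "that"), at word 9.
(The other dependency links word 2 to a gap after word 14.)

9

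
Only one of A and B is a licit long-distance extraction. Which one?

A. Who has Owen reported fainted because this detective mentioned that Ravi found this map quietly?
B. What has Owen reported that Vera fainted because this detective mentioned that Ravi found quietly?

In B, the wh-phrase is extracted from inside an adjunct island (introduced by "because"), which blocks movement.
In A, the extraction path crosses only that-complement boundaries, which are transparent.
So A is grammatical.

A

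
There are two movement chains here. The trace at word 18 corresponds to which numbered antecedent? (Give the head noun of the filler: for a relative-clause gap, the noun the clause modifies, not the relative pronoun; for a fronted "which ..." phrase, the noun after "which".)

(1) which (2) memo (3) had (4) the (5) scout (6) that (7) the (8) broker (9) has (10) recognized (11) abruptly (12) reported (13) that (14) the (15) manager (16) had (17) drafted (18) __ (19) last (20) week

2

The marked gap is the direct object of "drafted".
Its filler is the fronted wh-phrase "which memo", at word 2.
(The other dependency links word 5 to a gap after word 10.)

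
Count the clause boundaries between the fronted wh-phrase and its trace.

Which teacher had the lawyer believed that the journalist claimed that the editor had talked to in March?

2

"which teacher" is extracted from the PP object of "talked".
Boundaries crossed, outermost first: [that], [that] — 2 in total.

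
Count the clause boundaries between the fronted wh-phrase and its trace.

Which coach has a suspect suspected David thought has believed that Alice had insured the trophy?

2

"which coach" is extracted from the subject of "believed".
Boundaries crossed, outermost first: [Ø], [Ø] — 2 in total.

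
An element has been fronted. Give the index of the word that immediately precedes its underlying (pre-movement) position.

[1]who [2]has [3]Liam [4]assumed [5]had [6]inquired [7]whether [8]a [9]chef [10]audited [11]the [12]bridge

The displaced element is "who" (word 1).
It is linked across 1 clause boundary (Ø).
It functions as the subject of "inquired", so the gap sits immediately after word 4 ("assumed").
Base order: Liam has assumed who had inquired whether a chef audited the bridge.

4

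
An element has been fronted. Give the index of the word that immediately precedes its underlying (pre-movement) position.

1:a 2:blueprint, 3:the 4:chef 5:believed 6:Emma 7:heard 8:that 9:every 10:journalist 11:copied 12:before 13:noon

11

The displaced element is "a blueprint" (word 2).
It is linked across 2 clause boundaries (Ø → that).
It functions as the direct object of "copied", so the gap sits immediately after word 11 ("copied").
Base order: The chef believed Emma heard that every journalist copied a blueprint before noon.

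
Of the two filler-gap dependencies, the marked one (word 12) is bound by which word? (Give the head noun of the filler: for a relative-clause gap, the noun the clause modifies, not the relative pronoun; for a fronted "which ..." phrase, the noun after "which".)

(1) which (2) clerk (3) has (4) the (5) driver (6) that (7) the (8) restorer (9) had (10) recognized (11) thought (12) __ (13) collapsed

The marked gap is the subject of "collapsed".
Its filler is the fronted wh-phrase "which clerk", at word 2.
(The other dependency links word 5 to a gap after word 10.)

2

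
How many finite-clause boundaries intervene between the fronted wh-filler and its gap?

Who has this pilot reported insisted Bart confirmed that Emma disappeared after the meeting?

"who" is extracted from the subject of "insisted".
Boundaries crossed, outermost first: [Ø] — 1 in total.

1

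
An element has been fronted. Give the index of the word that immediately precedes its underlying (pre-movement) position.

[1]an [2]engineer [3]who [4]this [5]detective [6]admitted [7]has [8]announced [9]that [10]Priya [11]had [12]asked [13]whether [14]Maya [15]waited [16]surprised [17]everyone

The displaced element is "an engineer" (word 2).
It is linked across 1 clause boundary (Ø).
It functions as the subject of "announced", so the gap sits immediately after word 6 ("admitted").
Base order: This detective admitted an engineer has announced that Priya had asked whether Maya waited.

6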